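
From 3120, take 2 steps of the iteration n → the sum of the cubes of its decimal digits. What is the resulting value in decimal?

243

3120 → 3³ + 1³ + 2³ + 0³ = 36
36 → 3³ + 6³ = 243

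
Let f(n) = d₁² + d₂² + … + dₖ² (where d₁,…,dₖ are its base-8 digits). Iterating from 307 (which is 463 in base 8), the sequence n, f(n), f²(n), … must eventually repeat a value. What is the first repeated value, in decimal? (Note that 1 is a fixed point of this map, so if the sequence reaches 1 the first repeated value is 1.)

16

307 = (4,6,3)_8 → 4² + 6² + 3² = 16 + 36 + 9 = 61
61 = (7,5)_8 → 7² + 5² = 49 + 25 = 74
74 = (1,1,2)_8 → 1² + 1² + 2² = 1 + 1 + 4 = 6
6 = (6)_8 → 6² = 36
36 = (4,4)_8 → 4² + 4² = 16 + 16 = 32
32 = (4,0)_8 → 4² + 0² = 16 + 0 = 16
16 = (2,0)_8 → 2² + 0² = 4 + 0 = 4
4 = (4)_8 → 4² = 16  — 16 already appeared earlier.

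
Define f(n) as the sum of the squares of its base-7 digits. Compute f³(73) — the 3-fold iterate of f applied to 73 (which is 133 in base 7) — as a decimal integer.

73 = (1,3,3)_7 → 19
19 = (2,5)_7 → 29
29 = (4,1)_7 → 17

17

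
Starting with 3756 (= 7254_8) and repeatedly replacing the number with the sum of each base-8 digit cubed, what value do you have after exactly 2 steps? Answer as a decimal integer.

3756 = (7,2,5,4)_8 → 7³ + 2³ + 5³ + 4³ = 540
540 = (1,0,3,4)_8 → 1³ + 0³ + 3³ + 4³ = 92

92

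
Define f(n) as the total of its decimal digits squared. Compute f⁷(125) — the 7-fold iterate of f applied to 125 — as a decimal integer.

58

125 → 1² + 2² + 5² = 1 + 4 + 25 = 30
30 → 3² + 0² = 9 + 0 = 9
9 → 9² = 81
81 → 8² + 1² = 64 + 1 = 65
65 → 6² + 5² = 36 + 25 = 61
61 → 6² + 1² = 36 + 1 = 37
37 → 3² + 7² = 9 + 49 = 58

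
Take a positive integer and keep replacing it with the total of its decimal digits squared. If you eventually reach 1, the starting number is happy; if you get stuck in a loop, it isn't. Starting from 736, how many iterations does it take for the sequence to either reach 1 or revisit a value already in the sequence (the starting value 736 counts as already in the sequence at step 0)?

736 → 7² + 3² + 6² = 94
94 → 9² + 4² = 97
97 → 9² + 7² = 130
130 → 1² + 3² + 0² = 10
10 → 1² + 0² = 1  — reached 1.
That took 5 steps.

5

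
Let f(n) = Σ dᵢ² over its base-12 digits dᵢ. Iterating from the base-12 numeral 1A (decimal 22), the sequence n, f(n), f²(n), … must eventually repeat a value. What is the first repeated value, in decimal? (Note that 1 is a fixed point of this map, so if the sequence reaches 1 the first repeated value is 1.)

25

22 = (1,10)_12 → 1² + 10² = 101
101 = (8,5)_12 → 8² + 5² = 89
89 = (7,5)_12 → 7² + 5² = 74
74 = (6,2)_12 → 6² + 2² = 40
40 = (3,4)_12 → 3² + 4² = 25
25 = (2,1)_12 → 2² + 1² = 5
5 = (5)_12 → 5² = 25  — 25 already appeared earlier.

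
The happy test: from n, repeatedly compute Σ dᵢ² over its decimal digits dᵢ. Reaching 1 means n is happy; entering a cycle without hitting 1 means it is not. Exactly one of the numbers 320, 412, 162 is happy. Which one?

320

320: 320 → 13 → 10 → 1  — reaches 1 (happy)
412: 412 → 21 → 5 → 25 → 29 → 85 → 89 → 145 → 42 → 20 → 4 → 16 → 37 → 58 → 89  — repeats 89 (not happy)
162: 162 → 41 → 17 → 50 → 25 → 29 → 85 → 89 → 145 → 42 → 20 → 4 → 16 → 37 → 58 → 89  — repeats 89 (not happy)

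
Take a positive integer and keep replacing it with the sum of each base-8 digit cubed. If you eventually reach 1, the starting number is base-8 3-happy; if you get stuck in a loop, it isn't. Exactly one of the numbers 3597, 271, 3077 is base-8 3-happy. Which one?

3597: 3597 → 469 → 476 → 434 → 440 → 559 → 469  — repeats 469 (not base-8 3-happy)
271: 271 → 408 → 243 → 270 → 281 → 92 → 92  — repeats 92 (not base-8 3-happy)
3077: 3077 → 341 → 258 → 72 → 2 → 8 → 1  — reaches 1 (base-8 3-happy)

3077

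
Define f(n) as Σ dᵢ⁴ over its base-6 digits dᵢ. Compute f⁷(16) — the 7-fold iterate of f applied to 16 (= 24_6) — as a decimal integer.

338

16 = (2,4)_6 → 2⁴ + 4⁴ = 16 + 256 = 272
272 = (1,1,3,2)_6 → 1⁴ + 1⁴ + 3⁴ + 2⁴ = 1 + 1 + 81 + 16 = 99
99 = (2,4,3)_6 → 2⁴ + 4⁴ + 3⁴ = 16 + 256 + 81 = 353
353 = (1,3,4,5)_6 → 1⁴ + 3⁴ + 4⁴ + 5⁴ = 1 + 81 + 256 + 625 = 963
963 = (4,2,4,3)_6 → 4⁴ + 2⁴ + 4⁴ + 3⁴ = 256 + 16 + 256 + 81 = 609
609 = (2,4,5,3)_6 → 2⁴ + 4⁴ + 5⁴ + 3⁴ = 16 + 256 + 625 + 81 = 978
978 = (4,3,1,0)_6 → 4⁴ + 3⁴ + 1⁴ + 0⁴ = 256 + 81 + 1 + 0 = 338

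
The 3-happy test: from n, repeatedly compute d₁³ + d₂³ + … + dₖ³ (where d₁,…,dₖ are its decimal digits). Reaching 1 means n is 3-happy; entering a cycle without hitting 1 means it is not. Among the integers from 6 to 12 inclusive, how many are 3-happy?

1

6: 6 → 216 → 225 → 141 → 66 → 432 → 99 → 1458 → 702 → 351 → 153 → 153  (repeats 153)
7: 7 → 343 → 118 → 514 → 190 → 730 → 370 → 370  (repeats 370)
8: 8 → 512 → 134 → 92 → 737 → 713 → 371 → 371  (repeats 371)
9: 9 → 729 → 1080 → 513 → 153 → 153  (repeats 153)
10: 10 → 1  (reaches 1)
11: 11 → 2 → 8 → 512 → 134 → 92 → 737 → 713 → 371 → 371  (repeats 371)
12: 12 → 9 → 729 → 1080 → 513 → 153 → 153  (repeats 153)
3-happy: 10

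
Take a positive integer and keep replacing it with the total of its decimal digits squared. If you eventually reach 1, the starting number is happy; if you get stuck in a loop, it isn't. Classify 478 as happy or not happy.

happy

478 → 129
129 → 86
86 → 100
100 → 1  — reached 1.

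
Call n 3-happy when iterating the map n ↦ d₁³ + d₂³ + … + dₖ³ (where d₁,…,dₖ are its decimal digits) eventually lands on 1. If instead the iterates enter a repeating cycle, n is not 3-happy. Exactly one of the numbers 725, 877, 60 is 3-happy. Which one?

725: 725 → 476 → 623 → 251 → 134 → 92 → 737 → 713 → 371 → 371  — repeats 371 (not 3-happy)
877: 877 → 1198 → 1243 → 100 → 1  — reaches 1 (3-happy)
60: 60 → 216 → 225 → 141 → 66 → 432 → 99 → 1458 → 702 → 351 → 153 → 153  — repeats 153 (not 3-happy)

877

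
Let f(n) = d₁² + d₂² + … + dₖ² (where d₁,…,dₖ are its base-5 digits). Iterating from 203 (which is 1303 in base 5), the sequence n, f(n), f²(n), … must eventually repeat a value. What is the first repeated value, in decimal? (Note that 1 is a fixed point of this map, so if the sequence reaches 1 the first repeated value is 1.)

203 = (1,3,0,3)_5 → 1² + 3² + 0² + 3² = 1 + 9 + 0 + 9 = 19
19 = (3,4)_5 → 3² + 4² = 9 + 16 = 25
25 = (1,0,0)_5 → 1² + 0² + 0² = 1 + 0 + 0 = 1  — reached the fixed point 1.
1 → 1, so 1 is the first repeated value.

1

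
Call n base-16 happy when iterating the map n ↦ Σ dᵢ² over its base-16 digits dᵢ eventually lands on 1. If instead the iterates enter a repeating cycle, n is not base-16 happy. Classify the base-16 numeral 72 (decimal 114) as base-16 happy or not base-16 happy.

114 = (7,2)_16 → 53
53 = (3,5)_16 → 34
34 = (2,2)_16 → 8
8 = (8)_16 → 64
64 = (4,0)_16 → 16
16 = (1,0)_16 → 1  — reached 1.

base-16 happy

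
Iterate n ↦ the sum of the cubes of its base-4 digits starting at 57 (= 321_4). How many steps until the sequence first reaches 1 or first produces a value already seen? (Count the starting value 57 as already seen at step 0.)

57 = (3,2,1)_4 → 3³ + 2³ + 1³ = 27 + 8 + 1 = 36
36 = (2,1,0)_4 → 2³ + 1³ + 0³ = 8 + 1 + 0 = 9
9 = (2,1)_4 → 2³ + 1³ = 8 + 1 = 9  — 9 repeats.
That took 3 steps.

3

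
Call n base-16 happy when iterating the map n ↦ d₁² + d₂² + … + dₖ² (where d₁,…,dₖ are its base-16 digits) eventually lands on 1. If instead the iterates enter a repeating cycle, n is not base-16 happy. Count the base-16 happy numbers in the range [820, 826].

1

820: 820 → 34 → 8 → 64 → 16 → 1  (reaches 1)
821: 821 → 43 → 125 → 218 → 269 → 170 → 200 → 208 → 169 → 181 → 146 → 85 → 50 → 13 → 169  (repeats 169)
822: 822 → 54 → 45 → 173 → 269 → 170 → 200 → 208 → 169 → 181 → 146 → 85 → 50 → 13 → 169  (repeats 169)
823: 823 → 67 → 25 → 82 → 29 → 170 → 200 → 208 → 169 → 181 → 146 → 85 → 50 → 13 → 169  (repeats 169)
824: 824 → 82 → 29 → 170 → 200 → 208 → 169 → 181 → 146 → 85 → 50 → 13 → 169  (repeats 169)
825: 825 → 99 → 45 → 173 → 269 → 170 → 200 → 208 → 169 → 181 → 146 → 85 → 50 → 13 → 169  (repeats 169)
826: 826 → 118 → 85 → 50 → 13 → 169 → 181 → 146 → 85  (repeats 85)
base-16 happy: 820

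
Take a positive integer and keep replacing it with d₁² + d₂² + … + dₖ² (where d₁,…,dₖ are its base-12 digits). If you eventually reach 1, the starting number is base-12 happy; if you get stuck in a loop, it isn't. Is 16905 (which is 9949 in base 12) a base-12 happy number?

16905 = (9,9,4,9)_12 → 259
259 = (1,9,7)_12 → 131
131 = (10,11)_12 → 221
221 = (1,6,5)_12 → 62
62 = (5,2)_12 → 29
29 = (2,5)_12 → 29  — 29 already seen; the sequence cycles without reaching 1.

not base-12 happy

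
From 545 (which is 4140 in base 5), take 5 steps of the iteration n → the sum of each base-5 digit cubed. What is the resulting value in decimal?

65

545 = (4,1,4,0)_5 → 4³ + 1³ + 4³ + 0³ = 64 + 1 + 64 + 0 = 129
129 = (1,0,0,4)_5 → 1³ + 0³ + 0³ + 4³ = 1 + 0 + 0 + 64 = 65
65 = (2,3,0)_5 → 2³ + 3³ + 0³ = 8 + 27 + 0 = 35
35 = (1,2,0)_5 → 1³ + 2³ + 0³ = 1 + 8 + 0 = 9
9 = (1,4)_5 → 1³ + 4³ = 1 + 64 = 65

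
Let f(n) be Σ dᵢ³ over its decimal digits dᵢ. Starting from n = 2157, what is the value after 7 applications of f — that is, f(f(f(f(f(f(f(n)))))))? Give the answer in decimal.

153

2157 → 2³ + 1³ + 5³ + 7³ = 477
477 → 4³ + 7³ + 7³ = 750
750 → 7³ + 5³ + 0³ = 468
468 → 4³ + 6³ + 8³ = 792
792 → 7³ + 9³ + 2³ = 1080
1080 → 1³ + 0³ + 8³ + 0³ = 513
513 → 5³ + 1³ + 3³ = 153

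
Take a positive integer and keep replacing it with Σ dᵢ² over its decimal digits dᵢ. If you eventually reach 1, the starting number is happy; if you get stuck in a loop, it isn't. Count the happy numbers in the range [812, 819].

1

812: 812 → 69 → 117 → 51 → 26 → 40 → 16 → 37 → 58 → 89 → 145 → 42 → 20 → 4 → 16  — not happy
813: 813 → 74 → 65 → 61 → 37 → 58 → 89 → 145 → 42 → 20 → 4 → 16 → 37  — not happy
814: 814 → 81 → 65 → 61 → 37 → 58 → 89 → 145 → 42 → 20 → 4 → 16 → 37  — not happy
815: 815 → 90 → 81 → 65 → 61 → 37 → 58 → 89 → 145 → 42 → 20 → 4 → 16 → 37  — not happy
816: 816 → 101 → 2 → 4 → 16 → 37 → 58 → 89 → 145 → 42 → 20 → 4  — not happy
817: 817 → 114 → 18 → 65 → 61 → 37 → 58 → 89 → 145 → 42 → 20 → 4 → 16 → 37  — not happy
818: 818 → 129 → 86 → 100 → 1  — happy
819: 819 → 146 → 53 → 34 → 25 → 29 → 85 → 89 → 145 → 42 → 20 → 4 → 16 → 37 → 58 → 89  — not happy
happy: 818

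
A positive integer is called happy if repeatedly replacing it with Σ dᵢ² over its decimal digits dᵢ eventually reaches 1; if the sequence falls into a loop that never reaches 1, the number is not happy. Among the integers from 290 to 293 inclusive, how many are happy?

290: 290 → 85 → 89 → 145 → 42 → 20 → 4 → 16 → 37 → 58 → 89  — not happy
291: 291 → 86 → 100 → 1  — happy
292: 292 → 89 → 145 → 42 → 20 → 4 → 16 → 37 → 58 → 89  — not happy
293: 293 → 94 → 97 → 130 → 10 → 1  — happy
happy: 291, 293

2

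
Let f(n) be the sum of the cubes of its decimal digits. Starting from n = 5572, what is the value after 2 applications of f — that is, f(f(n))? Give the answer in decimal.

5572 → 5³ + 5³ + 7³ + 2³ = 125 + 125 + 343 + 8 = 601
601 → 6³ + 0³ + 1³ = 216 + 0 + 1 = 217

217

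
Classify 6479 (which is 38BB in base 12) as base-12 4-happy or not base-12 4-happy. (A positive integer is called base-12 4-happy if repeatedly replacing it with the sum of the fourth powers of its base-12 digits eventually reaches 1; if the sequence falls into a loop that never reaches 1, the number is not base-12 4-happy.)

not base-12 4-happy

6479 = (3,8,11,11)_12 → 3⁴ + 8⁴ + 11⁴ + 11⁴ = 33459
33459 = (1,7,4,4,3)_12 → 1⁴ + 7⁴ + 4⁴ + 4⁴ + 3⁴ = 2995
2995 = (1,8,9,7)_12 → 1⁴ + 8⁴ + 9⁴ + 7⁴ = 13059
13059 = (7,6,8,3)_12 → 7⁴ + 6⁴ + 8⁴ + 3⁴ = 7874
7874 = (4,6,8,2)_12 → 4⁴ + 6⁴ + 8⁴ + 2⁴ = 5664
5664 = (3,3,4,0)_12 → 3⁴ + 3⁴ + 4⁴ + 0⁴ = 418
418 = (2,10,10)_12 → 2⁴ + 10⁴ + 10⁴ = 20016
20016 = (11,7,0,0)_12 → 11⁴ + 7⁴ + 0⁴ + 0⁴ = 17042
17042 = (9,10,4,2)_12 → 9⁴ + 10⁴ + 4⁴ + 2⁴ = 16833
16833 = (9,8,10,9)_12 → 9⁴ + 8⁴ + 10⁴ + 9⁴ = 27218
27218 = (1,3,9,0,2)_12 → 1⁴ + 3⁴ + 9⁴ + 0⁴ + 2⁴ = 6659
6659 = (3,10,2,11)_12 → 3⁴ + 10⁴ + 2⁴ + 11⁴ = 24738
24738 = (1,2,3,9,6)_12 → 1⁴ + 2⁴ + 3⁴ + 9⁴ + 6⁴ = 7955
7955 = (4,7,2,11)_12 → 4⁴ + 7⁴ + 2⁴ + 11⁴ = 17314
17314 = (10,0,2,10)_12 → 10⁴ + 0⁴ + 2⁴ + 10⁴ = 20016  — 20016 already seen; the sequence cycles without reaching 1.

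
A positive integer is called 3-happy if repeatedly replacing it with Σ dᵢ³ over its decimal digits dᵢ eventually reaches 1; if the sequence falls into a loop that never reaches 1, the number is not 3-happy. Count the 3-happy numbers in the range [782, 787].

782: 782 → 863 → 755 → 593 → 881 → 1025 → 134 → 92 → 737 → 713 → 371 → 371  — not 3-happy
783: 783 → 882 → 1032 → 36 → 243 → 99 → 1458 → 702 → 351 → 153 → 153  — not 3-happy
784: 784 → 919 → 1459 → 919  — not 3-happy
785: 785 → 980 → 1241 → 74 → 407 → 407  — not 3-happy
786: 786 → 1071 → 345 → 216 → 225 → 141 → 66 → 432 → 99 → 1458 → 702 → 351 → 153 → 153  — not 3-happy
787: 787 → 1198 → 1243 → 100 → 1  — 3-happy
3-happy: 787

1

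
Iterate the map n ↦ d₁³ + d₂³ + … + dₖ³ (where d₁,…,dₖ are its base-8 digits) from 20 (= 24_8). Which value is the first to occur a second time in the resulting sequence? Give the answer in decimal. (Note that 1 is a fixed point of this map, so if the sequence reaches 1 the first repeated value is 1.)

1

20 = (2,4)_8 → 2³ + 4³ = 8 + 64 = 72
72 = (1,1,0)_8 → 1³ + 1³ + 0³ = 1 + 1 + 0 = 2
2 = (2)_8 → 2³ = 8
8 = (1,0)_8 → 1³ + 0³ = 1 + 0 = 1  — reached the fixed point 1.
1 → 1, so 1 is the first repeated value.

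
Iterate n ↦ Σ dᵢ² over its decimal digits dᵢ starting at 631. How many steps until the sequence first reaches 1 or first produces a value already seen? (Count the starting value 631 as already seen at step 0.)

13

631 → 6² + 3² + 1² = 46
46 → 4² + 6² = 52
52 → 5² + 2² = 29
29 → 2² + 9² = 85
85 → 8² + 5² = 89
89 → 8² + 9² = 145
145 → 1² + 4² + 5² = 42
42 → 4² + 2² = 20
20 → 2² + 0² = 4
4 → 4² = 16
16 → 1² + 6² = 37
37 → 3² + 7² = 58
58 → 5² + 8² = 89  — 89 repeats.
That took 13 steps.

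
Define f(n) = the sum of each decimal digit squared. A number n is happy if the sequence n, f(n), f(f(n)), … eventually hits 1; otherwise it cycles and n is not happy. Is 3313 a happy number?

3313 → 3² + 3² + 1² + 3² = 9 + 9 + 1 + 9 = 28
28 → 2² + 8² = 4 + 64 = 68
68 → 6² + 8² = 36 + 64 = 100
100 → 1² + 0² + 0² = 1 + 0 + 0 = 1  — reached 1.

happy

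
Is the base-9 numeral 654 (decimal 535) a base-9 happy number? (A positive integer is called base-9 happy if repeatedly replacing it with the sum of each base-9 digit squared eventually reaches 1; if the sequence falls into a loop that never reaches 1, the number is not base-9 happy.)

535 = (6,5,4)_9 → 6² + 5² + 4² = 36 + 25 + 16 = 77
77 = (8,5)_9 → 8² + 5² = 64 + 25 = 89
89 = (1,0,8)_9 → 1² + 0² + 8² = 1 + 0 + 64 = 65
65 = (7,2)_9 → 7² + 2² = 49 + 4 = 53
53 = (5,8)_9 → 5² + 8² = 25 + 64 = 89  — 89 already seen; the sequence cycles without reaching 1.

not base-9 happy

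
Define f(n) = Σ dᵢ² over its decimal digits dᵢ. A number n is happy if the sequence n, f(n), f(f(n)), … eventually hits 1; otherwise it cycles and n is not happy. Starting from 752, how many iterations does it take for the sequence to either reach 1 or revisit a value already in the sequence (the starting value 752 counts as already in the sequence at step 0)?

13

752 → 7² + 5² + 2² = 78
78 → 7² + 8² = 113
113 → 1² + 1² + 3² = 11
11 → 1² + 1² = 2
2 → 2² = 4
4 → 4² = 16
16 → 1² + 6² = 37
37 → 3² + 7² = 58
58 → 5² + 8² = 89
89 → 8² + 9² = 145
145 → 1² + 4² + 5² = 42
42 → 4² + 2² = 20
20 → 2² + 0² = 4  — 4 repeats.
That took 13 steps.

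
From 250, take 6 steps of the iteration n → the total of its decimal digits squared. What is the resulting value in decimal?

250 → 2² + 5² + 0² = 4 + 25 + 0 = 29
29 → 2² + 9² = 4 + 81 = 85
85 → 8² + 5² = 64 + 25 = 89
89 → 8² + 9² = 64 + 81 = 145
145 → 1² + 4² + 5² = 1 + 16 + 25 = 42
42 → 4² + 2² = 16 + 4 = 20

20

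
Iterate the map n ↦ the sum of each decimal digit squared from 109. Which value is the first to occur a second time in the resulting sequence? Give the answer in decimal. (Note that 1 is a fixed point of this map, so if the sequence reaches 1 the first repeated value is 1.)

109 → 1² + 0² + 9² = 82
82 → 8² + 2² = 68
68 → 6² + 8² = 100
100 → 1² + 0² + 0² = 1  — reached the fixed point 1.
1 → 1, so 1 is the first repeated value.

1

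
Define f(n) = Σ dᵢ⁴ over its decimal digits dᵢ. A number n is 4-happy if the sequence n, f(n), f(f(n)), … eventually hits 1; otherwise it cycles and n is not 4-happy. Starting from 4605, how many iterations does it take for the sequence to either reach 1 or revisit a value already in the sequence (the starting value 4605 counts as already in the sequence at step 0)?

12

4605 → 4⁴ + 6⁴ + 0⁴ + 5⁴ = 256 + 1296 + 0 + 625 = 2177
2177 → 2⁴ + 1⁴ + 7⁴ + 7⁴ = 16 + 1 + 2401 + 2401 = 4819
4819 → 4⁴ + 8⁴ + 1⁴ + 9⁴ = 256 + 4096 + 1 + 6561 = 10914
10914 → 1⁴ + 0⁴ + 9⁴ + 1⁴ + 4⁴ = 1 + 0 + 6561 + 1 + 256 = 6819
6819 → 6⁴ + 8⁴ + 1⁴ + 9⁴ = 1296 + 4096 + 1 + 6561 = 11954
11954 → 1⁴ + 1⁴ + 9⁴ + 5⁴ + 4⁴ = 1 + 1 + 6561 + 625 + 256 = 7444
7444 → 7⁴ + 4⁴ + 4⁴ + 4⁴ = 2401 + 256 + 256 + 256 = 3169
3169 → 3⁴ + 1⁴ + 6⁴ + 9⁴ = 81 + 1 + 1296 + 6561 = 7939
7939 → 7⁴ + 9⁴ + 3⁴ + 9⁴ = 2401 + 6561 + 81 + 6561 = 15604
15604 → 1⁴ + 5⁴ + 6⁴ + 0⁴ + 4⁴ = 1 + 625 + 1296 + 0 + 256 = 2178
2178 → 2⁴ + 1⁴ + 7⁴ + 8⁴ = 16 + 1 + 2401 + 4096 = 6514
6514 → 6⁴ + 5⁴ + 1⁴ + 4⁴ = 1296 + 625 + 1 + 256 = 2178  — 2178 repeats.
That took 12 steps.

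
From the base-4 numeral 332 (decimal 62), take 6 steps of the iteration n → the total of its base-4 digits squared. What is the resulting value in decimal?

1

62 = (3,3,2)_4 → 22
22 = (1,1,2)_4 → 6
6 = (1,2)_4 → 5
5 = (1,1)_4 → 2
2 = (2)_4 → 4
4 = (1,0)_4 → 1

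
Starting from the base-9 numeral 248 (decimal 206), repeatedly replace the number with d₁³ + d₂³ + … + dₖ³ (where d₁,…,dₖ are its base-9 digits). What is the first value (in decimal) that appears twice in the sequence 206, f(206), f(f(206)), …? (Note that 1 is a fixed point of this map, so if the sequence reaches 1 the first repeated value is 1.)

206 = (2,4,8)_9 → 2³ + 4³ + 8³ = 8 + 64 + 512 = 584
584 = (7,1,8)_9 → 7³ + 1³ + 8³ = 343 + 1 + 512 = 856
856 = (1,1,5,1)_9 → 1³ + 1³ + 5³ + 1³ = 1 + 1 + 125 + 1 = 128
128 = (1,5,2)_9 → 1³ + 5³ + 2³ = 1 + 125 + 8 = 134
134 = (1,5,8)_9 → 1³ + 5³ + 8³ = 1 + 125 + 512 = 638
638 = (7,7,8)_9 → 7³ + 7³ + 8³ = 343 + 343 + 512 = 1198
1198 = (1,5,7,1)_9 → 1³ + 5³ + 7³ + 1³ = 1 + 125 + 343 + 1 = 470
470 = (5,7,2)_9 → 5³ + 7³ + 2³ = 125 + 343 + 8 = 476
476 = (5,7,8)_9 → 5³ + 7³ + 8³ = 125 + 343 + 512 = 980
980 = (1,3,0,8)_9 → 1³ + 3³ + 0³ + 8³ = 1 + 27 + 0 + 512 = 540
540 = (6,6,0)_9 → 6³ + 6³ + 0³ = 216 + 216 + 0 = 432
432 = (5,3,0)_9 → 5³ + 3³ + 0³ = 125 + 27 + 0 = 152
152 = (1,7,8)_9 → 1³ + 7³ + 8³ = 1 + 343 + 512 = 856  — 856 already appeared earlier.

856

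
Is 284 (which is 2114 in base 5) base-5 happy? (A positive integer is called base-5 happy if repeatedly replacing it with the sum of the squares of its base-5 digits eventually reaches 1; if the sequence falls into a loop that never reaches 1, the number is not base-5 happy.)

284 = (2,1,1,4)_5 → 2² + 1² + 1² + 4² = 22
22 = (4,2)_5 → 4² + 2² = 20
20 = (4,0)_5 → 4² + 0² = 16
16 = (3,1)_5 → 3² + 1² = 10
10 = (2,0)_5 → 2² + 0² = 4
4 = (4)_5 → 4² = 16  — 16 already seen; the sequence cycles without reaching 1.

not base-5 happy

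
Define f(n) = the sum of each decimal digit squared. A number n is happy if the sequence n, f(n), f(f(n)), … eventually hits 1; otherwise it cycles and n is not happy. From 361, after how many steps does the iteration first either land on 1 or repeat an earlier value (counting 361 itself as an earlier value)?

361 → 3² + 6² + 1² = 46
46 → 4² + 6² = 52
52 → 5² + 2² = 29
29 → 2² + 9² = 85
85 → 8² + 5² = 89
89 → 8² + 9² = 145
145 → 1² + 4² + 5² = 42
42 → 4² + 2² = 20
20 → 2² + 0² = 4
4 → 4² = 16
16 → 1² + 6² = 37
37 → 3² + 7² = 58
58 → 5² + 8² = 89  — 89 repeats.
That took 13 steps.

13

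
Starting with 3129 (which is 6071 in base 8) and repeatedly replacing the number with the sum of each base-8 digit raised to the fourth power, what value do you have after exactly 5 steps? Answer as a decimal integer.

98

3129 = (6,0,7,1)_8 → 6⁴ + 0⁴ + 7⁴ + 1⁴ = 3698
3698 = (7,1,6,2)_8 → 7⁴ + 1⁴ + 6⁴ + 2⁴ = 3714
3714 = (7,2,0,2)_8 → 7⁴ + 2⁴ + 0⁴ + 2⁴ = 2433
2433 = (4,6,0,1)_8 → 4⁴ + 6⁴ + 0⁴ + 1⁴ = 1553
1553 = (3,0,2,1)_8 → 3⁴ + 0⁴ + 2⁴ + 1⁴ = 98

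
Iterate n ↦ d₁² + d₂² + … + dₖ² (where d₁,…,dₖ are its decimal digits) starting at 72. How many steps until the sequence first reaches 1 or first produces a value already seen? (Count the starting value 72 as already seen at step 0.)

72 → 7² + 2² = 49 + 4 = 53
53 → 5² + 3² = 25 + 9 = 34
34 → 3² + 4² = 9 + 16 = 25
25 → 2² + 5² = 4 + 25 = 29
29 → 2² + 9² = 4 + 81 = 85
85 → 8² + 5² = 64 + 25 = 89
89 → 8² + 9² = 64 + 81 = 145
145 → 1² + 4² + 5² = 1 + 16 + 25 = 42
42 → 4² + 2² = 16 + 4 = 20
20 → 2² + 0² = 4 + 0 = 4
4 → 4² = 16
16 → 1² + 6² = 1 + 36 = 37
37 → 3² + 7² = 9 + 49 = 58
58 → 5² + 8² = 25 + 64 = 89  — 89 repeats.
That took 14 steps.

14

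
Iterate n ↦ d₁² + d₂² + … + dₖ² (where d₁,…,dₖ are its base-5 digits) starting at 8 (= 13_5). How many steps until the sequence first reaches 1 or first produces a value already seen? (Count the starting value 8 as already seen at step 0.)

8 = (1,3)_5 → 1² + 3² = 1 + 9 = 10
10 = (2,0)_5 → 2² + 0² = 4 + 0 = 4
4 = (4)_5 → 4² = 16
16 = (3,1)_5 → 3² + 1² = 9 + 1 = 10  — 10 repeats.
That took 4 steps.

4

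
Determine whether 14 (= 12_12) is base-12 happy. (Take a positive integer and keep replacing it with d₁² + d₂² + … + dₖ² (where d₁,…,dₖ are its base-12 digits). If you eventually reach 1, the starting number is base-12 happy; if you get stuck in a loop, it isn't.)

14 = (1,2)_12 → 5
5 = (5)_12 → 25
25 = (2,1)_12 → 5  — 5 already seen; the sequence cycles without reaching 1.

not base-12 happy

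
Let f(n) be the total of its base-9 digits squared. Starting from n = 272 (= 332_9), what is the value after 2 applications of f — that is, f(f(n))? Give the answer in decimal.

272 = (3,3,2)_9 → 3² + 3² + 2² = 22
22 = (2,4)_9 → 2² + 4² = 20

20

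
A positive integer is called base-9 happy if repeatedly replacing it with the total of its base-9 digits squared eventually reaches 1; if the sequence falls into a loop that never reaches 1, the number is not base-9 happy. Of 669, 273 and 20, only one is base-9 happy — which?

273

669: 669 → 77 → 89 → 65 → 53 → 89  — repeats 89 (not base-9 happy)
273: 273 → 27 → 9 → 1  — reaches 1 (base-9 happy)
20: 20 → 8 → 64 → 50 → 50  — repeats 50 (not base-9 happy)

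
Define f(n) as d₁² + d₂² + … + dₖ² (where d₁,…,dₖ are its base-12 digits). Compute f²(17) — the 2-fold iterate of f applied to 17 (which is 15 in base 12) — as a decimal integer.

17 = (1,5)_12 → 1² + 5² = 26
26 = (2,2)_12 → 2² + 2² = 8

8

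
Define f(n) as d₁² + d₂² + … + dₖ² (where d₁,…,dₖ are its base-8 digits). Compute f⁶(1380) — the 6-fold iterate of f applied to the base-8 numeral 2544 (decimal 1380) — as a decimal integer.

16

1380 = (2,5,4,4)_8 → 2² + 5² + 4² + 4² = 61
61 = (7,5)_8 → 7² + 5² = 74
74 = (1,1,2)_8 → 1² + 1² + 2² = 6
6 = (6)_8 → 6² = 36
36 = (4,4)_8 → 4² + 4² = 32
32 = (4,0)_8 → 4² + 0² = 16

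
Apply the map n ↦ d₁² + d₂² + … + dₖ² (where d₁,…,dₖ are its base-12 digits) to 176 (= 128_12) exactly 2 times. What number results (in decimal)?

176 = (1,2,8)_12 → 1² + 2² + 8² = 1 + 4 + 64 = 69
69 = (5,9)_12 → 5² + 9² = 25 + 81 = 106

106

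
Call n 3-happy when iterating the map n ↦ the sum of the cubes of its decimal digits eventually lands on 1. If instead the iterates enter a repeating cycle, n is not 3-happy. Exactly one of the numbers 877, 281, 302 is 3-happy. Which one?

877

877: 877 → 1198 → 1243 → 100 → 1  — reaches 1 (3-happy)
281: 281 → 521 → 134 → 92 → 737 → 713 → 371 → 371  — repeats 371 (not 3-happy)
302: 302 → 35 → 152 → 134 → 92 → 737 → 713 → 371 → 371  — repeats 371 (not 3-happy)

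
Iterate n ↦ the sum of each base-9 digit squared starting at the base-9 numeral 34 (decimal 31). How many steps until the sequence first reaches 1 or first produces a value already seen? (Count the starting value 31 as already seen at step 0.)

5

31 = (3,4)_9 → 3² + 4² = 25
25 = (2,7)_9 → 2² + 7² = 53
53 = (5,8)_9 → 5² + 8² = 89
89 = (1,0,8)_9 → 1² + 0² + 8² = 65
65 = (7,2)_9 → 7² + 2² = 53  — 53 repeats.
That took 5 steps.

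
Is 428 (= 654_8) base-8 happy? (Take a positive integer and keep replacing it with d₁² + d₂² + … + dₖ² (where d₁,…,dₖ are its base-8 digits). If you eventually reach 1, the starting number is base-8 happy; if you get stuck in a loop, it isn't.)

base-8 happy

428 = (6,5,4)_8 → 77
77 = (1,1,5)_8 → 27
27 = (3,3)_8 → 18
18 = (2,2)_8 → 8
8 = (1,0)_8 → 1  — reached 1.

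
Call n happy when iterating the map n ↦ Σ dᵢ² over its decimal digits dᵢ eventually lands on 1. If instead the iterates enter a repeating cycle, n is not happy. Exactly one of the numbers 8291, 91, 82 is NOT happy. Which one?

8291

8291: 8291 → 150 → 26 → 40 → 16 → 37 → 58 → 89 → 145 → 42 → 20 → 4 → 16  — repeats 16 (not happy)
91: 91 → 82 → 68 → 100 → 1  — reaches 1 (happy)
82: 82 → 68 → 100 → 1  — reaches 1 (happy)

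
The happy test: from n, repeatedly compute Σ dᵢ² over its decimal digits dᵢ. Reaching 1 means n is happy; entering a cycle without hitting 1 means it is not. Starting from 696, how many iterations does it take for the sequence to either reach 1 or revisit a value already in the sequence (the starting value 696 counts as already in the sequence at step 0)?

15

696 → 153
153 → 35
35 → 34
34 → 25
25 → 29
29 → 85
85 → 89
89 → 145
145 → 42
42 → 20
20 → 4
4 → 16
16 → 37
37 → 58
58 → 89  — 89 repeats.
That took 15 steps.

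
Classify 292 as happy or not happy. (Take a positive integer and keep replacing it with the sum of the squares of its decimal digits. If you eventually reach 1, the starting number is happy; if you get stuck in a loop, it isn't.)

292 → 2² + 9² + 2² = 4 + 81 + 4 = 89
89 → 8² + 9² = 64 + 81 = 145
145 → 1² + 4² + 5² = 1 + 16 + 25 = 42
42 → 4² + 2² = 16 + 4 = 20
20 → 2² + 0² = 4 + 0 = 4
4 → 4² = 16
16 → 1² + 6² = 1 + 36 = 37
37 → 3² + 7² = 9 + 49 = 58
58 → 5² + 8² = 25 + 64 = 89  — 89 already seen; the sequence cycles without reaching 1.

not happy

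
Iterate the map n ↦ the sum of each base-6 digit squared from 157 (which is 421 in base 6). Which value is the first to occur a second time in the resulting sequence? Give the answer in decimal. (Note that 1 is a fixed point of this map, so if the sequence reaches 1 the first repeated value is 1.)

17

157 = (4,2,1)_6 → 4² + 2² + 1² = 16 + 4 + 1 = 21
21 = (3,3)_6 → 3² + 3² = 9 + 9 = 18
18 = (3,0)_6 → 3² + 0² = 9 + 0 = 9
9 = (1,3)_6 → 1² + 3² = 1 + 9 = 10
10 = (1,4)_6 → 1² + 4² = 1 + 16 = 17
17 = (2,5)_6 → 2² + 5² = 4 + 25 = 29
29 = (4,5)_6 → 4² + 5² = 16 + 25 = 41
41 = (1,0,5)_6 → 1² + 0² + 5² = 1 + 0 + 25 = 26
26 = (4,2)_6 → 4² + 2² = 16 + 4 = 20
20 = (3,2)_6 → 3² + 2² = 9 + 4 = 13
13 = (2,1)_6 → 2² + 1² = 4 + 1 = 5
5 = (5)_6 → 5² = 25
25 = (4,1)_6 → 4² + 1² = 16 + 1 = 17  — 17 already appeared earlier.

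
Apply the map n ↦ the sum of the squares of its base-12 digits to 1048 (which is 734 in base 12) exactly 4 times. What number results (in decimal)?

1048 = (7,3,4)_12 → 7² + 3² + 4² = 49 + 9 + 16 = 74
74 = (6,2)_12 → 6² + 2² = 36 + 4 = 40
40 = (3,4)_12 → 3² + 4² = 9 + 16 = 25
25 = (2,1)_12 → 2² + 1² = 4 + 1 = 5

5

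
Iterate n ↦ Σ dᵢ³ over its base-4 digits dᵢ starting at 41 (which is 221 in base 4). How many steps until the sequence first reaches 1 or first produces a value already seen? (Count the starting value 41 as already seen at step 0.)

41 = (2,2,1)_4 → 2³ + 2³ + 1³ = 17
17 = (1,0,1)_4 → 1³ + 0³ + 1³ = 2
2 = (2)_4 → 2³ = 8
8 = (2,0)_4 → 2³ + 0³ = 8  — 8 repeats.
That took 4 steps.

4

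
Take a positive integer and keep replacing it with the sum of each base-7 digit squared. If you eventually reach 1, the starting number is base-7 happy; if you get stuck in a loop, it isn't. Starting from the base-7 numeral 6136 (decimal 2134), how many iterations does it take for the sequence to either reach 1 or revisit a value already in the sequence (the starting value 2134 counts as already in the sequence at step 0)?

2134 = (6,1,3,6)_7 → 82
82 = (1,4,5)_7 → 42
42 = (6,0)_7 → 36
36 = (5,1)_7 → 26
26 = (3,5)_7 → 34
34 = (4,6)_7 → 52
52 = (1,0,3)_7 → 10
10 = (1,3)_7 → 10  — 10 repeats.
That took 8 steps.

8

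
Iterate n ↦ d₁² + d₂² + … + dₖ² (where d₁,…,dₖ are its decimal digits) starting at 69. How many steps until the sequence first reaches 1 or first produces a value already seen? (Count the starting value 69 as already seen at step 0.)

69 → 6² + 9² = 36 + 81 = 117
117 → 1² + 1² + 7² = 1 + 1 + 49 = 51
51 → 5² + 1² = 25 + 1 = 26
26 → 2² + 6² = 4 + 36 = 40
40 → 4² + 0² = 16 + 0 = 16
16 → 1² + 6² = 1 + 36 = 37
37 → 3² + 7² = 9 + 49 = 58
58 → 5² + 8² = 25 + 64 = 89
89 → 8² + 9² = 64 + 81 = 145
145 → 1² + 4² + 5² = 1 + 16 + 25 = 42
42 → 4² + 2² = 16 + 4 = 20
20 → 2² + 0² = 4 + 0 = 4
4 → 4² = 16  — 16 repeats.
That took 13 steps.

13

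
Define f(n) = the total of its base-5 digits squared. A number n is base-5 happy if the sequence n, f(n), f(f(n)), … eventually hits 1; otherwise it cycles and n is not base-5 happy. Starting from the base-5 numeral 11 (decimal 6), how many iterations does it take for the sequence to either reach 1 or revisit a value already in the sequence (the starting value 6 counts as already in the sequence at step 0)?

6 = (1,1)_5 → 1² + 1² = 2
2 = (2)_5 → 2² = 4
4 = (4)_5 → 4² = 16
16 = (3,1)_5 → 3² + 1² = 10
10 = (2,0)_5 → 2² + 0² = 4  — 4 repeats.
That took 5 steps.

5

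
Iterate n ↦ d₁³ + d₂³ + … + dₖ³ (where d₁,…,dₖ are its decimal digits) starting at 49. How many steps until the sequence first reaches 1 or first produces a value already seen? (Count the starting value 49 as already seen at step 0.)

5

49 → 4³ + 9³ = 793
793 → 7³ + 9³ + 3³ = 1099
1099 → 1³ + 0³ + 9³ + 9³ = 1459
1459 → 1³ + 4³ + 5³ + 9³ = 919
919 → 9³ + 1³ + 9³ = 1459  — 1459 repeats.
That took 5 steps.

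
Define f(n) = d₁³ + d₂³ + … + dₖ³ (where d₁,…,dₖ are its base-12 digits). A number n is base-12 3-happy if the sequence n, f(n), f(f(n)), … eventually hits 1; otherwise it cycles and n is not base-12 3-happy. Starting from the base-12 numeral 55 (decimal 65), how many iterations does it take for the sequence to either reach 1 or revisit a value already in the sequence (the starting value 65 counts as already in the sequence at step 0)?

65 = (5,5)_12 → 5³ + 5³ = 250
250 = (1,8,10)_12 → 1³ + 8³ + 10³ = 1513
1513 = (10,6,1)_12 → 10³ + 6³ + 1³ = 1217
1217 = (8,5,5)_12 → 8³ + 5³ + 5³ = 762
762 = (5,3,6)_12 → 5³ + 3³ + 6³ = 368
368 = (2,6,8)_12 → 2³ + 6³ + 8³ = 736
736 = (5,1,4)_12 → 5³ + 1³ + 4³ = 190
190 = (1,3,10)_12 → 1³ + 3³ + 10³ = 1028
1028 = (7,1,8)_12 → 7³ + 1³ + 8³ = 856
856 = (5,11,4)_12 → 5³ + 11³ + 4³ = 1520
1520 = (10,6,8)_12 → 10³ + 6³ + 8³ = 1728
1728 = (1,0,0,0)_12 → 1³ + 0³ + 0³ + 0³ = 1  — reached 1.
That took 12 steps.

12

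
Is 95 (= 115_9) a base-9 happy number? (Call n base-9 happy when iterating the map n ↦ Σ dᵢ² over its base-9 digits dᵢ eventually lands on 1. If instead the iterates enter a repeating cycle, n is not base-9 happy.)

95 = (1,1,5)_9 → 27
27 = (3,0)_9 → 9
9 = (1,0)_9 → 1  — reached 1.

base-9 happy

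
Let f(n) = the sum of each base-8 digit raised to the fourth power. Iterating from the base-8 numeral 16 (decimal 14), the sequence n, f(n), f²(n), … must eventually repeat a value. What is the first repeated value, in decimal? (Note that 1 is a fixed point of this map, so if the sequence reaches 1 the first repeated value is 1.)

14 = (1,6)_8 → 1297
1297 = (2,4,2,1)_8 → 289
289 = (4,4,1)_8 → 513
513 = (1,0,0,1)_8 → 2
2 = (2)_8 → 16
16 = (2,0)_8 → 16  — 16 already appeared earlier.

16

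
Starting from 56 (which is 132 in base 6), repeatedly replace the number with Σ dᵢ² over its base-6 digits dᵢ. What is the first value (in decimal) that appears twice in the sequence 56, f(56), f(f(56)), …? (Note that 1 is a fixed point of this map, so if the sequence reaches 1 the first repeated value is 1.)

5

56 = (1,3,2)_6 → 1² + 3² + 2² = 14
14 = (2,2)_6 → 2² + 2² = 8
8 = (1,2)_6 → 1² + 2² = 5
5 = (5)_6 → 5² = 25
25 = (4,1)_6 → 4² + 1² = 17
17 = (2,5)_6 → 2² + 5² = 29
29 = (4,5)_6 → 4² + 5² = 41
41 = (1,0,5)_6 → 1² + 0² + 5² = 26
26 = (4,2)_6 → 4² + 2² = 20
20 = (3,2)_6 → 3² + 2² = 13
13 = (2,1)_6 → 2² + 1² = 5  — 5 already appeared earlier.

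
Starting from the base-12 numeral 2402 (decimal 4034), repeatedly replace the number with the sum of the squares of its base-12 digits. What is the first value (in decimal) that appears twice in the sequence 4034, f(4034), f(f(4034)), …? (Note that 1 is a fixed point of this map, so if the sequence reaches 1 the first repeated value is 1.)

4034 = (2,4,0,2)_12 → 2² + 4² + 0² + 2² = 24
24 = (2,0)_12 → 2² + 0² = 4
4 = (4)_12 → 4² = 16
16 = (1,4)_12 → 1² + 4² = 17
17 = (1,5)_12 → 1² + 5² = 26
26 = (2,2)_12 → 2² + 2² = 8
8 = (8)_12 → 8² = 64
64 = (5,4)_12 → 5² + 4² = 41
41 = (3,5)_12 → 3² + 5² = 34
34 = (2,10)_12 → 2² + 10² = 104
104 = (8,8)_12 → 8² + 8² = 128
128 = (10,8)_12 → 10² + 8² = 164
164 = (1,1,8)_12 → 1² + 1² + 8² = 66
66 = (5,6)_12 → 5² + 6² = 61
61 = (5,1)_12 → 5² + 1² = 26  — 26 already appeared earlier.

26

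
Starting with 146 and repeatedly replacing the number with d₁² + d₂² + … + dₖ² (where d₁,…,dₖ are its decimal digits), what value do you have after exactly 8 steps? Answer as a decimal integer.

42

146 → 53
53 → 34
34 → 25
25 → 29
29 → 85
85 → 89
89 → 145
145 → 42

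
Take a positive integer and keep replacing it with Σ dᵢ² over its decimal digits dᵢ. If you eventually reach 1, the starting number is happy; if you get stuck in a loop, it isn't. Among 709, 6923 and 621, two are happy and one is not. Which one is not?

621

709: 709 → 130 → 10 → 1  — reaches 1 (happy)
6923: 6923 → 130 → 10 → 1  — reaches 1 (happy)
621: 621 → 41 → 17 → 50 → 25 → 29 → 85 → 89 → 145 → 42 → 20 → 4 → 16 → 37 → 58 → 89  — repeats 89 (not happy)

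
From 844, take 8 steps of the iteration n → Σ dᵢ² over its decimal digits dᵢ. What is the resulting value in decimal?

58

844 → 8² + 4² + 4² = 96
96 → 9² + 6² = 117
117 → 1² + 1² + 7² = 51
51 → 5² + 1² = 26
26 → 2² + 6² = 40
40 → 4² + 0² = 16
16 → 1² + 6² = 37
37 → 3² + 7² = 58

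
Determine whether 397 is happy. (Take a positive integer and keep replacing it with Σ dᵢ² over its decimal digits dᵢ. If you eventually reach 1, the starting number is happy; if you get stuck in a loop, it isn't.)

397 → 3² + 9² + 7² = 139
139 → 1² + 3² + 9² = 91
91 → 9² + 1² = 82
82 → 8² + 2² = 68
68 → 6² + 8² = 100
100 → 1² + 0² + 0² = 1  — reached 1.

happy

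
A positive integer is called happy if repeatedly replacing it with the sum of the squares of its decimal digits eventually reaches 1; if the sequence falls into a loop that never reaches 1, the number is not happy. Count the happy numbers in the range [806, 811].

1

806: 806 → 100 → 1  — happy
807: 807 → 113 → 11 → 2 → 4 → 16 → 37 → 58 → 89 → 145 → 42 → 20 → 4  — not happy
808: 808 → 128 → 69 → 117 → 51 → 26 → 40 → 16 → 37 → 58 → 89 → 145 → 42 → 20 → 4 → 16  — not happy
809: 809 → 145 → 42 → 20 → 4 → 16 → 37 → 58 → 89 → 145  — not happy
810: 810 → 65 → 61 → 37 → 58 → 89 → 145 → 42 → 20 → 4 → 16 → 37  — not happy
811: 811 → 66 → 72 → 53 → 34 → 25 → 29 → 85 → 89 → 145 → 42 → 20 → 4 → 16 → 37 → 58 → 89  — not happy
happy: 806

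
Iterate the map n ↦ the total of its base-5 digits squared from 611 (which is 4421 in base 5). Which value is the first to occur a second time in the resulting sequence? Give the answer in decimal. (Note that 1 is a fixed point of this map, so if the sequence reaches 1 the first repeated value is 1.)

611 = (4,4,2,1)_5 → 4² + 4² + 2² + 1² = 16 + 16 + 4 + 1 = 37
37 = (1,2,2)_5 → 1² + 2² + 2² = 1 + 4 + 4 = 9
9 = (1,4)_5 → 1² + 4² = 1 + 16 = 17
17 = (3,2)_5 → 3² + 2² = 9 + 4 = 13
13 = (2,3)_5 → 2² + 3² = 4 + 9 = 13  — 13 already appeared earlier.

13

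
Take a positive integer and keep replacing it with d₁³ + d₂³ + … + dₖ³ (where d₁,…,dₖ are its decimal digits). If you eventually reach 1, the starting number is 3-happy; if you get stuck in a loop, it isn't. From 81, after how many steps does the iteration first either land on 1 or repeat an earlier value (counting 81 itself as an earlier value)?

81 → 513
513 → 153
153 → 153  — 153 repeats.
That took 3 steps.

3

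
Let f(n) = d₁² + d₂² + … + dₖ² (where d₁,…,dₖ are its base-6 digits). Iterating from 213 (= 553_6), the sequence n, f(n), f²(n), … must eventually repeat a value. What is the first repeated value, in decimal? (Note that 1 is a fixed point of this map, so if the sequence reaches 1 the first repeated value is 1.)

213 = (5,5,3)_6 → 5² + 5² + 3² = 59
59 = (1,3,5)_6 → 1² + 3² + 5² = 35
35 = (5,5)_6 → 5² + 5² = 50
50 = (1,2,2)_6 → 1² + 2² + 2² = 9
9 = (1,3)_6 → 1² + 3² = 10
10 = (1,4)_6 → 1² + 4² = 17
17 = (2,5)_6 → 2² + 5² = 29
29 = (4,5)_6 → 4² + 5² = 41
41 = (1,0,5)_6 → 1² + 0² + 5² = 26
26 = (4,2)_6 → 4² + 2² = 20
20 = (3,2)_6 → 3² + 2² = 13
13 = (2,1)_6 → 2² + 1² = 5
5 = (5)_6 → 5² = 25
25 = (4,1)_6 → 4² + 1² = 17  — 17 already appeared earlier.

17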